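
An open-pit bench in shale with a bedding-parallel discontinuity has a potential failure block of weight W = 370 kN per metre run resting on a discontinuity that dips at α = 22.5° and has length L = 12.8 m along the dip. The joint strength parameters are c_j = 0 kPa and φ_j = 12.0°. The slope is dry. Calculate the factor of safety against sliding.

FS = 0.51

Resolving the block weight along and normal to the plane and applying the Mohr–Coulomb strength on the joint:
N' = W cosα = 370·cos22.5° = 341.8 kN/m
Driving force T = W sinα = 370·sin22.5° = 141.6 kN/m
Resisting force R = c_j·L + N'·tanφ_j = 0·12.8 + 341.8·tan12.0° = 0.0 + 72.7 = 72.7 kN/m
FS = R / T = 72.7 / 141.6 = 0.513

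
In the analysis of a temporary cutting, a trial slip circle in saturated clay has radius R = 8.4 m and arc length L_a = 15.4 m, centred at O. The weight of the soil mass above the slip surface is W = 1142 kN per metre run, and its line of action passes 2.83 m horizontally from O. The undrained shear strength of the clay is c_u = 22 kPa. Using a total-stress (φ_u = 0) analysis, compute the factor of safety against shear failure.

FS = 0.88

Taking moments about the centre O, the resisting moment is provided by the undrained shear strength acting along the arc:
M_R = c_u·L_a·R = 22·15.40·8.4 = 2845.9 kN·m/m
M_D = W·d = 1142·2.83 = 3231.9 kN·m/m
FS = M_R / M_D = 2845.9 / 3231.9 = 0.881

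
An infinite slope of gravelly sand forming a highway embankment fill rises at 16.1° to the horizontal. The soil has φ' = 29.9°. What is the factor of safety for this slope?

FS = 1.99

For a dry cohesionless infinite slope the factor of safety is FS = tanφ' / tanβ.
FS = tan29.9° / tan16.1° = 0.5750 / 0.2886 = 1.992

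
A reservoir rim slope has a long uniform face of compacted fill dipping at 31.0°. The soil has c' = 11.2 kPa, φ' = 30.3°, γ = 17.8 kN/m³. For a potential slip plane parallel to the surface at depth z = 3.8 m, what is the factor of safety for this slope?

FS = 1.35

For an infinite slope with a slip plane parallel to the surface (no pore pressure): FS = [c' + γz cos²β tanφ'] / [γz sinβ cosβ].
γz = 17.8·3.8 = 67.64 kN/m²
Numerator = 11.2 + 67.64·cos²31.0°·tan30.3° = 11.2 + 67.64·0.7347·0.5844 = 40.241 kPa
Denominator = 67.64·sin31.0°·cos31.0° = 67.64·0.5150·0.8572 = 29.861 kPa
FS = 40.241 / 29.861 = 1.348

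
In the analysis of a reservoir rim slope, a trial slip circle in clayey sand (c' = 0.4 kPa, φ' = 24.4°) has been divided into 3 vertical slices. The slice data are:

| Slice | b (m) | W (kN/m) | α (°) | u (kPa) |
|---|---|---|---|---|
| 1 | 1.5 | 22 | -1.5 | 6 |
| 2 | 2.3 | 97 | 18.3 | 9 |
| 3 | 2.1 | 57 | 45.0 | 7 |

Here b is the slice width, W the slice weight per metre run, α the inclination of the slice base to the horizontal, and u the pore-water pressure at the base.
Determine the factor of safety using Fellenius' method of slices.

FS = 0.70

Ordinary method of slices: FS = Σ[c'·Δl_i + (W_i cosα_i − u_i·Δl_i)·tanφ'] / Σ W_i sinα_i, with Δl_i = b_i / cosα_i.
Slice 1: Δl = 1.5/cos(-1.5°) = 1.501 m; N'_1 = 22·cos(-1.5°) − 6·1.501 = 13.0; c'Δl = 0.60; W sinα = -0.6
Slice 2: Δl = 2.3/cos18.3° = 2.423 m; N'_2 = 97·cos18.3° − 9·2.423 = 70.3; c'Δl = 0.97; W sinα = 30.5
Slice 3: Δl = 2.1/cos45.0° = 2.970 m; N'_3 = 57·cos45.0° − 7·2.970 = 19.5; c'Δl = 1.19; W sinα = 40.3
Σc'Δl = 2.8 kN/m; ΣN' = 102.8 kN/m; ΣW sinα = 70.2 kN/m
Resisting = 2.8 + 102.8·tan24.4° = 2.8 + 46.6 = 49.4 kN/m
FS = 49.4 / 70.2 = 0.704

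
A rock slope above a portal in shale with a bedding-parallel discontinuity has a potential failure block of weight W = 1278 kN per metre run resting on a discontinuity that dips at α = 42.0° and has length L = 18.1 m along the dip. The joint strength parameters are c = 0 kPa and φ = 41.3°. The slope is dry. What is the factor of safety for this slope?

FS = 0.98

Resolving the block weight along and normal to the plane and applying the Mohr–Coulomb strength on the joint:
N' = W cosα = 1278·cos42.0° = 949.7 kN/m
Driving force T = W sinα = 1278·sin42.0° = 855.1 kN/m
Resisting force R = c·L + N'·tanφ = 0·18.1 + 949.7·tan41.3° = 0.0 + 834.4 = 834.4 kN/m
FS = R / T = 834.4 / 855.1 = 0.976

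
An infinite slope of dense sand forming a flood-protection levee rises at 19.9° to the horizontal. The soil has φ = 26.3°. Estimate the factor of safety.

FS = 1.37

For a dry cohesionless infinite slope the factor of safety is FS = tanφ / tanβ.
FS = tan26.3° / tan19.9° = 0.4942 / 0.3620 = 1.365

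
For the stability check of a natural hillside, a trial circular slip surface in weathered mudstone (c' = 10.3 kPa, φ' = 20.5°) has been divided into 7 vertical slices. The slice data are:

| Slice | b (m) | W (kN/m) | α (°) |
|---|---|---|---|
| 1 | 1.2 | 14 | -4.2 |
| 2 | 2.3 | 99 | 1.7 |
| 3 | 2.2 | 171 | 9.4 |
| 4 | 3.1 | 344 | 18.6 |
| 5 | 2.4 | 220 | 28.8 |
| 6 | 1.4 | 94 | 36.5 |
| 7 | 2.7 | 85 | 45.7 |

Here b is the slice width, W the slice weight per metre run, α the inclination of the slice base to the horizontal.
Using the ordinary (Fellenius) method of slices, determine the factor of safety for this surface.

Ordinary method of slices: FS = Σ[c'·Δl_i + (W_i cosα_i)·tanφ'] / Σ W_i sinα_i, with Δl_i = b_i / cosα_i.
Slice 1: Δl = 1.2/cos(-4.2°) = 1.203 m; N'_1 = 14·cos(-4.2°) = 14.0; c'Δl = 12.39; W sinα = -1.0
Slice 2: Δl = 2.3/cos1.7° = 2.301 m; N'_2 = 99·cos1.7° = 99.0; c'Δl = 23.70; W sinα = 2.9
Slice 3: Δl = 2.2/cos9.4° = 2.230 m; N'_3 = 171·cos9.4° = 168.7; c'Δl = 22.97; W sinα = 27.9
Slice 4: Δl = 3.1/cos18.6° = 3.271 m; N'_4 = 344·cos18.6° = 326.0; c'Δl = 33.69; W sinα = 109.7
Slice 5: Δl = 2.4/cos28.8° = 2.739 m; N'_5 = 220·cos28.8° = 192.8; c'Δl = 28.21; W sinα = 106.0
Slice 6: Δl = 1.4/cos36.5° = 1.742 m; N'_6 = 94·cos36.5° = 75.6; c'Δl = 17.94; W sinα = 55.9
Slice 7: Δl = 2.7/cos45.7° = 3.866 m; N'_7 = 85·cos45.7° = 59.4; c'Δl = 39.82; W sinα = 60.8
Σc'Δl = 178.7 kN/m; ΣN' = 935.4 kN/m; ΣW sinα = 362.3 kN/m
Resisting = 178.7 + 935.4·tan20.5° = 178.7 + 349.7 = 528.4 kN/m
FS = 528.4 / 362.3 = 1.459

FS = 1.46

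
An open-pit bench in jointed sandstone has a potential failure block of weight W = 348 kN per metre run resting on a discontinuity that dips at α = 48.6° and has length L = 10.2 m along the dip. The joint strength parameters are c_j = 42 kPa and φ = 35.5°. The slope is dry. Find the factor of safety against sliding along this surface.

FS = 2.27

Resolving the block weight along and normal to the plane and applying the Mohr–Coulomb strength on the joint:
N' = W cosα = 348·cos48.6° = 230.1 kN/m
Driving force T = W sinα = 348·sin48.6° = 261.0 kN/m
Resisting force R = c_j·L + N'·tanφ = 42·10.2 + 230.1·tan35.5° = 428.4 + 164.2 = 592.6 kN/m
FS = R / T = 592.6 / 261.0 = 2.270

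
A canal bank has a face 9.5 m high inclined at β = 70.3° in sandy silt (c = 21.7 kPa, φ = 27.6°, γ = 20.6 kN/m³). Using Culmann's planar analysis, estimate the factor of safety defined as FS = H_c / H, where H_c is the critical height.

FS = 1.40

H_c = (4c/γ) · sinβ cosφ / [1 − cos(β − φ)]
    = (4·21.7/20.6) · sin70.3°·cos27.6° / [1 − cos42.7°]
    = 4.214 · 0.8343 / 0.2651 = 13.26 m
FS = H_c / H = 13.26 / 9.5 = 1.396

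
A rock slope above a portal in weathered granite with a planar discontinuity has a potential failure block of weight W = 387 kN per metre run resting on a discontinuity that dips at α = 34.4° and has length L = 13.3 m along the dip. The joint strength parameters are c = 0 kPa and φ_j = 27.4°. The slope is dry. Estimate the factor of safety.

Resolving the block weight along and normal to the plane and applying the Mohr–Coulomb strength on the joint:
N' = W cosα = 387·cos34.4° = 319.3 kN/m
Driving force T = W sinα = 387·sin34.4° = 218.6 kN/m
Resisting force R = c·L + N'·tanφ_j = 0·13.3 + 319.3·tan27.4° = 0.0 + 165.5 = 165.5 kN/m
FS = R / T = 165.5 / 218.6 = 0.757

FS = 0.76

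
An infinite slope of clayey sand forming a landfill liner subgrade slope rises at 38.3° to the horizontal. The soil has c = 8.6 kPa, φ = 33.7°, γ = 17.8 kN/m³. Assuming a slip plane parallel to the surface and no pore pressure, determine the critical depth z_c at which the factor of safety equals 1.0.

z_c = 6.39 m

Setting FS = 1.00 in FS = [c + γz cos²β tanφ] / [γz sinβ cosβ] and solving for z:
z = c / [γ cosβ (FS·sinβ − cosβ·tanφ)]
  = 8.6 / [17.8·cos38.3°·(1.00·sin38.3° − cos38.3°·tan33.7°)]
  = 8.6 / [17.8·0.7848·(1.00·0.6198 − 0.7848·0.6669)]
  = 8.6 / 1.3466 = 6.387 m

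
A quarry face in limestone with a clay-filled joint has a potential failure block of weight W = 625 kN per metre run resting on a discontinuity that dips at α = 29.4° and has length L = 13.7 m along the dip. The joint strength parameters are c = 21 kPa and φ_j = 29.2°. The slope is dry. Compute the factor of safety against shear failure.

Resolving the block weight along and normal to the plane and applying the Mohr–Coulomb strength on the joint:
N' = W cosα = 625·cos29.4° = 544.5 kN/m
Driving force T = W sinα = 625·sin29.4° = 306.8 kN/m
Resisting force R = c·L + N'·tanφ_j = 21·13.7 + 544.5·tan29.2° = 287.7 + 304.3 = 592.0 kN/m
FS = R / T = 592.0 / 306.8 = 1.930

FS = 1.93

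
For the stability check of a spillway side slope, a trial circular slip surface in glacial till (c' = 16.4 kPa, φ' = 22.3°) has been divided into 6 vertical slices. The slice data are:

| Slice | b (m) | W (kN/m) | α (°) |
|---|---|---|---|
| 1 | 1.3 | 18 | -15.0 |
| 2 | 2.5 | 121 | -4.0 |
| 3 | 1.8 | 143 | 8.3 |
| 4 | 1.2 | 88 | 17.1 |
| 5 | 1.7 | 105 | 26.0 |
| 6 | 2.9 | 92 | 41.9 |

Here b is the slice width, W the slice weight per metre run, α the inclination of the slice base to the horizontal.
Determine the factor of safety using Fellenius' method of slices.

Ordinary method of slices: FS = Σ[c'·Δl_i + (W_i cosα_i)·tanφ'] / Σ W_i sinα_i, with Δl_i = b_i / cosα_i.
Slice 1: Δl = 1.3/cos(-15.0°) = 1.346 m; N'_1 = 18·cos(-15.0°) = 17.4; c'Δl = 22.07; W sinα = -4.7
Slice 2: Δl = 2.5/cos(-4.0°) = 2.506 m; N'_2 = 121·cos(-4.0°) = 120.7; c'Δl = 41.10; W sinα = -8.4
Slice 3: Δl = 1.8/cos8.3° = 1.819 m; N'_3 = 143·cos8.3° = 141.5; c'Δl = 29.83; W sinα = 20.6
Slice 4: Δl = 1.2/cos17.1° = 1.256 m; N'_4 = 88·cos17.1° = 84.1; c'Δl = 20.59; W sinα = 25.9
Slice 5: Δl = 1.7/cos26.0° = 1.891 m; N'_5 = 105·cos26.0° = 94.4; c'Δl = 31.02; W sinα = 46.0
Slice 6: Δl = 2.9/cos41.9° = 3.896 m; N'_6 = 92·cos41.9° = 68.5; c'Δl = 63.90; W sinα = 61.4
Σc'Δl = 208.5 kN/m; ΣN' = 526.6 kN/m; ΣW sinα = 140.9 kN/m
Resisting = 208.5 + 526.6·tan22.3° = 208.5 + 216.0 = 424.5 kN/m
FS = 424.5 / 140.9 = 3.013

FS = 3.01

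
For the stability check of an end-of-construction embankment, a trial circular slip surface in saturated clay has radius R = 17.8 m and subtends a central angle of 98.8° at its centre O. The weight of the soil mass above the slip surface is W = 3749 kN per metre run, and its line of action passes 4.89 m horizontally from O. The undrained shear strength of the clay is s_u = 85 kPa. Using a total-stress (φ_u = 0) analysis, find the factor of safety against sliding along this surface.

FS = 2.53

Taking moments about the centre O, the resisting moment is provided by the undrained shear strength acting along the arc:
Arc length L_a = R·θ = 17.8·(98.8°·π/180) = 17.8·1.7244 = 30.69 m
M_R = s_u·L_a·R = 85·30.69·17.8 = 46440.1 kN·m/m
M_D = W·d = 3749·4.89 = 18332.6 kN·m/m
FS = M_R / M_D = 46440.1 / 18332.6 = 2.533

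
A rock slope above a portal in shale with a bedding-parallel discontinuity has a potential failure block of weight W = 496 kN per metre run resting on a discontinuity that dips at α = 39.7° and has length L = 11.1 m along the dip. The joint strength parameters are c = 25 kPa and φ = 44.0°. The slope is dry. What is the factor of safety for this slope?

Resolving the block weight along and normal to the plane and applying the Mohr–Coulomb strength on the joint:
N' = W cosα = 496·cos39.7° = 381.6 kN/m
Driving force T = W sinα = 496·sin39.7° = 316.8 kN/m
Resisting force R = c·L + N'·tanφ = 25·11.1 + 381.6·tan44.0° = 277.5 + 368.5 = 646.0 kN/m
FS = R / T = 646.0 / 316.8 = 2.039

FS = 2.04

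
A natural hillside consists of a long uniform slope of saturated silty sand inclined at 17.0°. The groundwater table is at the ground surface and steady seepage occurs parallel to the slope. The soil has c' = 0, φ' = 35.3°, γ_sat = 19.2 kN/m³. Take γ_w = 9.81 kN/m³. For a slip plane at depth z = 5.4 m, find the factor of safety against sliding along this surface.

With seepage parallel to the slope and the water table at the surface, the effective normal stress on the slip plane uses the buoyant unit weight γ' = γ_sat − γ_w while the driving shear stress uses γ_sat:
FS = [c' + γ' z cos²β tanφ'] / [γ_sat z sinβ cosβ]
(For c' = 0 this reduces to FS = (γ'/γ_sat)·tanφ'/tanβ.)
γ' = 19.2 − 9.81 = 9.39 kN/m³
Numerator = 0.0 + 9.39·5.4·cos²17.0°·tan35.3° = 0.0 + 9.39·5.4·0.9145·0.7080 = 32.833 kPa
Denominator = 19.2·5.4·sin17.0°·cos17.0° = 19.2·5.4·0.2924·0.9563 = 28.989 kPa
FS = 32.833 / 28.989 = 1.133

FS = 1.13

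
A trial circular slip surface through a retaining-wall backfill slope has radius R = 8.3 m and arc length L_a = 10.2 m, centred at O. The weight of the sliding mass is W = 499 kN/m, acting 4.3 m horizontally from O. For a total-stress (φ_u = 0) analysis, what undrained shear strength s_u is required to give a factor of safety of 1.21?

FS = s_u·L_a·R / (W·d), so s_u = FS·W·d / (L_a·R).
s_u = 1.21·499·4.3 / (10.20·8.3) = 2596.3 / 84.66 = 30.67 kPa

s_u = 30.7 kPa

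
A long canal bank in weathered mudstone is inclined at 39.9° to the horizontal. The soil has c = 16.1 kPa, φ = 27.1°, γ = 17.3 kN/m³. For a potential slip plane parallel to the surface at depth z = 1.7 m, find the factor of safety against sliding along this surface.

For an infinite slope with a slip plane parallel to the surface (no pore pressure): FS = [c + γz cos²β tanφ] / [γz sinβ cosβ].
γz = 17.3·1.7 = 29.41 kN/m²
Numerator = 16.1 + 29.41·cos²39.9°·tan27.1° = 16.1 + 29.41·0.5885·0.5117 = 24.957 kPa
Denominator = 29.41·sin39.9°·cos39.9° = 29.41·0.6414·0.7672 = 14.473 kPa
FS = 24.957 / 14.473 = 1.724

FS = 1.72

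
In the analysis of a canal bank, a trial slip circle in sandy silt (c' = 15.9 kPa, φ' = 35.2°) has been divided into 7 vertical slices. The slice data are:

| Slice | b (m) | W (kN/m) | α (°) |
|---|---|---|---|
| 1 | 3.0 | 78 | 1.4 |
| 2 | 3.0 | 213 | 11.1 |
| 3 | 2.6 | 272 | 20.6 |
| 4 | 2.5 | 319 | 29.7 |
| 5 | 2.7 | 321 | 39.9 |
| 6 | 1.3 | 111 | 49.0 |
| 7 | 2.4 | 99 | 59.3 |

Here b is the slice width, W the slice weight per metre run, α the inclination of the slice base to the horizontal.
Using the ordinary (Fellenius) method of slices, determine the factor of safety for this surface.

FS = 1.77

Ordinary method of slices: FS = Σ[c'·Δl_i + (W_i cosα_i)·tanφ'] / Σ W_i sinα_i, with Δl_i = b_i / cosα_i.
Slice 1: Δl = 3.0/cos1.4° = 3.001 m; N'_1 = 78·cos1.4° = 78.0; c'Δl = 47.71; W sinα = 1.9
Slice 2: Δl = 3.0/cos11.1° = 3.057 m; N'_2 = 213·cos11.1° = 209.0; c'Δl = 48.61; W sinα = 41.0
Slice 3: Δl = 2.6/cos20.6° = 2.778 m; N'_3 = 272·cos20.6° = 254.6; c'Δl = 44.16; W sinα = 95.7
Slice 4: Δl = 2.5/cos29.7° = 2.878 m; N'_4 = 319·cos29.7° = 277.1; c'Δl = 45.76; W sinα = 158.1
Slice 5: Δl = 2.7/cos39.9° = 3.519 m; N'_5 = 321·cos39.9° = 246.3; c'Δl = 55.96; W sinα = 205.9
Slice 6: Δl = 1.3/cos49.0° = 1.982 m; N'_6 = 111·cos49.0° = 72.8; c'Δl = 31.51; W sinα = 83.8
Slice 7: Δl = 2.4/cos59.3° = 4.701 m; N'_7 = 99·cos59.3° = 50.5; c'Δl = 74.74; W sinα = 85.1
Σc'Δl = 348.5 kN/m; ΣN' = 1188.3 kN/m; ΣW sinα = 671.5 kN/m
Resisting = 348.5 + 1188.3·tan35.2° = 348.5 + 838.3 = 1186.7 kN/m
FS = 1186.7 / 671.5 = 1.767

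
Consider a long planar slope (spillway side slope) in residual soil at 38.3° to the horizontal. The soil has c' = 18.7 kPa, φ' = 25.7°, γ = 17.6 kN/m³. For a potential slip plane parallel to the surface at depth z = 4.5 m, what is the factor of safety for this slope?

For an infinite slope with a slip plane parallel to the surface (no pore pressure): FS = [c' + γz cos²β tanφ'] / [γz sinβ cosβ].
γz = 17.6·4.5 = 79.20 kN/m²
Numerator = 18.7 + 79.20·cos²38.3°·tan25.7° = 18.7 + 79.20·0.6159·0.4813 = 42.175 kPa
Denominator = 79.20·sin38.3°·cos38.3° = 79.20·0.6198·0.7848 = 38.522 kPa
FS = 42.175 / 38.522 = 1.095

FS = 1.09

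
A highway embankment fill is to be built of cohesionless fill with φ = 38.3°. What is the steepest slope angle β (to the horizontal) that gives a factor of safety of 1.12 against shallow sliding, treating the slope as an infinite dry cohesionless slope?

β = 35.2°

For an infinite dry cohesionless slope FS = tanφ/tanβ, so tanβ = tanφ / FS.
tanβ = tan38.3° / 1.12 = 0.7898 / 1.12 = 0.7051
β = arctan(0.7051) = 35.19°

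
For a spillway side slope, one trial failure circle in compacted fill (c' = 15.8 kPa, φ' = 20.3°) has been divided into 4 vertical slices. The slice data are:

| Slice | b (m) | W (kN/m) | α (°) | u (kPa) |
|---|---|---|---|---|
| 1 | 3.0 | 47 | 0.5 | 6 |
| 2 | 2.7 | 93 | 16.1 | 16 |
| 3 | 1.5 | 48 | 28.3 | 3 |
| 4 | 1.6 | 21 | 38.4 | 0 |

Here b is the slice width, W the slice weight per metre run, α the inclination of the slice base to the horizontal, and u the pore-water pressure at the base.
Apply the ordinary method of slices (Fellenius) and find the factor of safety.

Ordinary method of slices: FS = Σ[c'·Δl_i + (W_i cosα_i − u_i·Δl_i)·tanφ'] / Σ W_i sinα_i, with Δl_i = b_i / cosα_i.
Slice 1: Δl = 3.0/cos0.5° = 3.000 m; N'_1 = 47·cos0.5° − 6·3.000 = 29.0; c'Δl = 47.40; W sinα = 0.4
Slice 2: Δl = 2.7/cos16.1° = 2.810 m; N'_2 = 93·cos16.1° − 16·2.810 = 44.4; c'Δl = 44.40; W sinα = 25.8
Slice 3: Δl = 1.5/cos28.3° = 1.704 m; N'_3 = 48·cos28.3° − 3·1.704 = 37.2; c'Δl = 26.92; W sinα = 22.8
Slice 4: Δl = 1.6/cos38.4° = 2.042 m; N'_4 = 21·cos38.4° − 0·2.042 = 16.5; c'Δl = 32.26; W sinα = 13.0
Σc'Δl = 151.0 kN/m; ΣN' = 127.0 kN/m; ΣW sinα = 62.0 kN/m
Resisting = 151.0 + 127.0·tan20.3° = 151.0 + 47.0 = 198.0 kN/m
FS = 198.0 / 62.0 = 3.193

FS = 3.19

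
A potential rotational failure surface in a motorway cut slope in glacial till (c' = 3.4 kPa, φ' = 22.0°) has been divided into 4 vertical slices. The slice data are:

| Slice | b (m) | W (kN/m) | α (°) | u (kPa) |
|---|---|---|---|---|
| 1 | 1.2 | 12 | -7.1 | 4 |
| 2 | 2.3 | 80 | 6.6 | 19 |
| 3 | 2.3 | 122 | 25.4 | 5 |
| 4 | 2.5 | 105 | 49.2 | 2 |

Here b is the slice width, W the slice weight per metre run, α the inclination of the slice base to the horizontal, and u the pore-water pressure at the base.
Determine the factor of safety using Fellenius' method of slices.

FS = 0.82

Ordinary method of slices: FS = Σ[c'·Δl_i + (W_i cosα_i − u_i·Δl_i)·tanφ'] / Σ W_i sinα_i, with Δl_i = b_i / cosα_i.
Slice 1: Δl = 1.2/cos(-7.1°) = 1.209 m; N'_1 = 12·cos(-7.1°) − 4·1.209 = 7.1; c'Δl = 4.11; W sinα = -1.5
Slice 2: Δl = 2.3/cos6.6° = 2.315 m; N'_2 = 80·cos6.6° − 19·2.315 = 35.5; c'Δl = 7.87; W sinα = 9.2
Slice 3: Δl = 2.3/cos25.4° = 2.546 m; N'_3 = 122·cos25.4° − 5·2.546 = 97.5; c'Δl = 8.66; W sinα = 52.3
Slice 4: Δl = 2.5/cos49.2° = 3.826 m; N'_4 = 105·cos49.2° − 2·3.826 = 61.0; c'Δl = 13.01; W sinα = 79.5
Σc'Δl = 33.6 kN/m; ΣN' = 201.0 kN/m; ΣW sinα = 139.5 kN/m
Resisting = 33.6 + 201.0·tan22.0° = 33.6 + 81.2 = 114.9 kN/m
FS = 114.9 / 139.5 = 0.823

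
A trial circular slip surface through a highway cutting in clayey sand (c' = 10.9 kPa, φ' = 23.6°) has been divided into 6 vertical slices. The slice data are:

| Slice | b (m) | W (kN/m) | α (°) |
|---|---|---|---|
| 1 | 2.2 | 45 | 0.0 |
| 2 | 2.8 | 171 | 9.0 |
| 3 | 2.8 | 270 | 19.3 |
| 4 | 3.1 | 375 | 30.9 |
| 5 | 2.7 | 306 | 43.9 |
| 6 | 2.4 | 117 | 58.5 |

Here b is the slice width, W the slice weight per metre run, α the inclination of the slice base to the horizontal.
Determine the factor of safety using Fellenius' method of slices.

Ordinary method of slices: FS = Σ[c'·Δl_i + (W_i cosα_i)·tanφ'] / Σ W_i sinα_i, with Δl_i = b_i / cosα_i.
Slice 1: Δl = 2.2/cos0.0° = 2.200 m; N'_1 = 45·cos0.0° = 45.0; c'Δl = 23.98; W sinα = 0.0
Slice 2: Δl = 2.8/cos9.0° = 2.835 m; N'_2 = 171·cos9.0° = 168.9; c'Δl = 30.90; W sinα = 26.8
Slice 3: Δl = 2.8/cos19.3° = 2.967 m; N'_3 = 270·cos19.3° = 254.8; c'Δl = 32.34; W sinα = 89.2
Slice 4: Δl = 3.1/cos30.9° = 3.613 m; N'_4 = 375·cos30.9° = 321.8; c'Δl = 39.38; W sinα = 192.6
Slice 5: Δl = 2.7/cos43.9° = 3.747 m; N'_5 = 306·cos43.9° = 220.5; c'Δl = 40.84; W sinα = 212.2
Slice 6: Δl = 2.4/cos58.5° = 4.593 m; N'_6 = 117·cos58.5° = 61.1; c'Δl = 50.07; W sinα = 99.8
Σc'Δl = 217.5 kN/m; ΣN' = 1072.1 kN/m; ΣW sinα = 620.5 kN/m
Resisting = 217.5 + 1072.1·tan23.6° = 217.5 + 468.4 = 685.9 kN/m
FS = 685.9 / 620.5 = 1.105

FS = 1.11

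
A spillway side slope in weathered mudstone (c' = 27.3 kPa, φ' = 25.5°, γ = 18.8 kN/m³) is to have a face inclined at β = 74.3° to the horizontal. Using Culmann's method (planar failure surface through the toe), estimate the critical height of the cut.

H_c = 14.79 m

Culmann's analysis gives the critical failure plane at α_cr = (β + φ')/2 = (74.3 + 25.5)/2 = 49.9°, and the critical height
H_c = (4c'/γ) · sinβ cosφ' / [1 − cos(β − φ')]
    = (4·27.3/18.8) · sin74.3°·cos25.5° / [1 − cos(48.8°)]
    = 5.809 · 0.9627·0.9026 / [1 − 0.6587]
    = 5.809 · 0.8689 / 0.3413
    = 14.79 m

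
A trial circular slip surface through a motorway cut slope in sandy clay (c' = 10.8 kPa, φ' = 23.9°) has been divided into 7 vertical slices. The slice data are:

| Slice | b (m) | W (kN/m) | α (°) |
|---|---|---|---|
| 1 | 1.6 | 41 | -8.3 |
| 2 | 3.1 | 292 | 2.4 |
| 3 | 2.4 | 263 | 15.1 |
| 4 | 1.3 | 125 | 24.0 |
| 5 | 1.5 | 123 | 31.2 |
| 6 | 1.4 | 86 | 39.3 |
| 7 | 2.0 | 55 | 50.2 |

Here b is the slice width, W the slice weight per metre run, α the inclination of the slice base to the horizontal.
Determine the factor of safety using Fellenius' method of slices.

Ordinary method of slices: FS = Σ[c'·Δl_i + (W_i cosα_i)·tanφ'] / Σ W_i sinα_i, with Δl_i = b_i / cosα_i.
Slice 1: Δl = 1.6/cos(-8.3°) = 1.617 m; N'_1 = 41·cos(-8.3°) = 40.6; c'Δl = 17.46; W sinα = -5.9
Slice 2: Δl = 3.1/cos2.4° = 3.103 m; N'_2 = 292·cos2.4° = 291.7; c'Δl = 33.51; W sinα = 12.2
Slice 3: Δl = 2.4/cos15.1° = 2.486 m; N'_3 = 263·cos15.1° = 253.9; c'Δl = 26.85; W sinα = 68.5
Slice 4: Δl = 1.3/cos24.0° = 1.423 m; N'_4 = 125·cos24.0° = 114.2; c'Δl = 15.37; W sinα = 50.8
Slice 5: Δl = 1.5/cos31.2° = 1.754 m; N'_5 = 123·cos31.2° = 105.2; c'Δl = 18.94; W sinα = 63.7
Slice 6: Δl = 1.4/cos39.3° = 1.809 m; N'_6 = 86·cos39.3° = 66.6; c'Δl = 19.54; W sinα = 54.5
Slice 7: Δl = 2.0/cos50.2° = 3.124 m; N'_7 = 55·cos50.2° = 35.2; c'Δl = 33.74; W sinα = 42.3
Σc'Δl = 165.4 kN/m; ΣN' = 907.4 kN/m; ΣW sinα = 286.1 kN/m
Resisting = 165.4 + 907.4·tan23.9° = 165.4 + 402.1 = 567.5 kN/m
FS = 567.5 / 286.1 = 1.984

FS = 1.98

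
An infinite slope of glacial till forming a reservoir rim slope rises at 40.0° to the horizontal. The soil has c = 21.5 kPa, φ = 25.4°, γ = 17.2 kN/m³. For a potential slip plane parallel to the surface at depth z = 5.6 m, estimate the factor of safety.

FS = 1.02

For an infinite slope with a slip plane parallel to the surface (no pore pressure): FS = [c + γz cos²β tanφ] / [γz sinβ cosβ].
γz = 17.2·5.6 = 96.32 kN/m²
Numerator = 21.5 + 96.32·cos²40.0°·tan25.4° = 21.5 + 96.32·0.5868·0.4748 = 48.339 kPa
Denominator = 96.32·sin40.0°·cos40.0° = 96.32·0.6428·0.7660 = 47.428 kPa
FS = 48.339 / 47.428 = 1.019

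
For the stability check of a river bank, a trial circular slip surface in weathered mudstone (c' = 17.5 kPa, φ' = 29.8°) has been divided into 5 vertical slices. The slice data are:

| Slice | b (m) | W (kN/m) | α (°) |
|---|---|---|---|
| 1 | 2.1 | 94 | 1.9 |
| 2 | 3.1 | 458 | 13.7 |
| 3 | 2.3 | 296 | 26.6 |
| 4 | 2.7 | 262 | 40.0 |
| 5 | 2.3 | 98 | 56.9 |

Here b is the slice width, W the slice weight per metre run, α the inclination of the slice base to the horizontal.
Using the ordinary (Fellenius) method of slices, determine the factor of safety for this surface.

FS = 1.78

Ordinary method of slices: FS = Σ[c'·Δl_i + (W_i cosα_i)·tanφ'] / Σ W_i sinα_i, with Δl_i = b_i / cosα_i.
Slice 1: Δl = 2.1/cos1.9° = 2.101 m; N'_1 = 94·cos1.9° = 93.9; c'Δl = 36.77; W sinα = 3.1
Slice 2: Δl = 3.1/cos13.7° = 3.191 m; N'_2 = 458·cos13.7° = 445.0; c'Δl = 55.84; W sinα = 108.5
Slice 3: Δl = 2.3/cos26.6° = 2.572 m; N'_3 = 296·cos26.6° = 264.7; c'Δl = 45.01; W sinα = 132.5
Slice 4: Δl = 2.7/cos40.0° = 3.525 m; N'_4 = 262·cos40.0° = 200.7; c'Δl = 61.68; W sinα = 168.4
Slice 5: Δl = 2.3/cos56.9° = 4.212 m; N'_5 = 98·cos56.9° = 53.5; c'Δl = 73.70; W sinα = 82.1
Σc'Δl = 273.0 kN/m; ΣN' = 1057.8 kN/m; ΣW sinα = 494.6 kN/m
Resisting = 273.0 + 1057.8·tan29.8° = 273.0 + 605.8 = 878.8 kN/m
FS = 878.8 / 494.6 = 1.777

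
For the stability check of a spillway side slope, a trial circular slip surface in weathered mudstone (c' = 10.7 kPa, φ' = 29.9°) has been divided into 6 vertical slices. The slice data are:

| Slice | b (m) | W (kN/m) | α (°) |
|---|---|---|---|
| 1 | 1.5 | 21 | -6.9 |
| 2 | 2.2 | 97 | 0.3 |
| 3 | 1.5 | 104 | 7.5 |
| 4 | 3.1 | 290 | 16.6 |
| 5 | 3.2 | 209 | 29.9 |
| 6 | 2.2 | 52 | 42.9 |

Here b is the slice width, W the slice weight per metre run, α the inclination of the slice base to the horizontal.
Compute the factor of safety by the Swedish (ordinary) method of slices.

Ordinary method of slices: FS = Σ[c'·Δl_i + (W_i cosα_i)·tanφ'] / Σ W_i sinα_i, with Δl_i = b_i / cosα_i.
Slice 1: Δl = 1.5/cos(-6.9°) = 1.511 m; N'_1 = 21·cos(-6.9°) = 20.8; c'Δl = 16.17; W sinα = -2.5
Slice 2: Δl = 2.2/cos0.3° = 2.200 m; N'_2 = 97·cos0.3° = 97.0; c'Δl = 23.54; W sinα = 0.5
Slice 3: Δl = 1.5/cos7.5° = 1.513 m; N'_3 = 104·cos7.5° = 103.1; c'Δl = 16.19; W sinα = 13.6
Slice 4: Δl = 3.1/cos16.6° = 3.235 m; N'_4 = 290·cos16.6° = 277.9; c'Δl = 34.61; W sinα = 82.8
Slice 5: Δl = 3.2/cos29.9° = 3.691 m; N'_5 = 209·cos29.9° = 181.2; c'Δl = 39.50; W sinα = 104.2
Slice 6: Δl = 2.2/cos42.9° = 3.003 m; N'_6 = 52·cos42.9° = 38.1; c'Δl = 32.13; W sinα = 35.4
Σc'Δl = 162.1 kN/m; ΣN' = 718.1 kN/m; ΣW sinα = 234.0 kN/m
Resisting = 162.1 + 718.1·tan29.9° = 162.1 + 413.0 = 575.1 kN/m
FS = 575.1 / 234.0 = 2.458

FS = 2.46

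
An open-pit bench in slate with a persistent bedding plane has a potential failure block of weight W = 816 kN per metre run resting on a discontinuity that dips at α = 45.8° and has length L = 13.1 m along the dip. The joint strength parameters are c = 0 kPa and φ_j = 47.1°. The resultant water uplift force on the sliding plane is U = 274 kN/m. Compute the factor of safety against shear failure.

FS = 0.54

Resolving the block weight along and normal to the plane and applying the Mohr–Coulomb strength on the joint:
N' = W cosα − U = 816·cos45.8° − 274 = 294.9 kN/m
Driving force T = W sinα = 816·sin45.8° = 585.0 kN/m
Resisting force R = c·L + N'·tanφ_j = 0·13.1 + 294.9·tan47.1° = 0.0 + 317.3 = 317.3 kN/m
FS = R / T = 317.3 / 585.0 = 0.542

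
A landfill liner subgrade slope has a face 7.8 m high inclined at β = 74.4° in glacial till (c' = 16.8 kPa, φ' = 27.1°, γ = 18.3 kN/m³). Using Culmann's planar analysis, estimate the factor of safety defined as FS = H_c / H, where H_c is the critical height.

H_c = (4c'/γ) · sinβ cosφ' / [1 − cos(β − φ')]
    = (4·16.8/18.3) · sin74.4°·cos27.1° / [1 − cos47.3°]
    = 3.672 · 0.8574 / 0.3218 = 9.78 m
FS = H_c / H = 9.78 / 7.8 = 1.254

FS = 1.25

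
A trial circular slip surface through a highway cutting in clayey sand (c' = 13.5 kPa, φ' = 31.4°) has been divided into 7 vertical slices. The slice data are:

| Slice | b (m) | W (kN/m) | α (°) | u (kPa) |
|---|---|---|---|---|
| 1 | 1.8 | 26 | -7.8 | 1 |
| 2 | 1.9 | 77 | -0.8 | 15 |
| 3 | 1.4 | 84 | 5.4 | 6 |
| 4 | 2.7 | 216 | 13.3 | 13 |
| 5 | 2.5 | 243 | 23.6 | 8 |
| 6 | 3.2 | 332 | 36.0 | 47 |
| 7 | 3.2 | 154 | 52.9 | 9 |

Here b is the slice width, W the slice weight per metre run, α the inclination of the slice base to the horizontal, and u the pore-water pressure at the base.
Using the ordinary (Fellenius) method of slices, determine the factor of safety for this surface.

Ordinary method of slices: FS = Σ[c'·Δl_i + (W_i cosα_i − u_i·Δl_i)·tanφ'] / Σ W_i sinα_i, with Δl_i = b_i / cosα_i.
Slice 1: Δl = 1.8/cos(-7.8°) = 1.817 m; N'_1 = 26·cos(-7.8°) − 1·1.817 = 23.9; c'Δl = 24.53; W sinα = -3.5
Slice 2: Δl = 1.9/cos(-0.8°) = 1.900 m; N'_2 = 77·cos(-0.8°) − 15·1.900 = 48.5; c'Δl = 25.65; W sinα = -1.1
Slice 3: Δl = 1.4/cos5.4° = 1.406 m; N'_3 = 84·cos5.4° − 6·1.406 = 75.2; c'Δl = 18.98; W sinα = 7.9
Slice 4: Δl = 2.7/cos13.3° = 2.774 m; N'_4 = 216·cos13.3° − 13·2.774 = 174.1; c'Δl = 37.45; W sinα = 49.7
Slice 5: Δl = 2.5/cos23.6° = 2.728 m; N'_5 = 243·cos23.6° − 8·2.728 = 200.9; c'Δl = 36.83; W sinα = 97.3
Slice 6: Δl = 3.2/cos36.0° = 3.955 m; N'_6 = 332·cos36.0° − 47·3.955 = 82.7; c'Δl = 53.40; W sinα = 195.1
Slice 7: Δl = 3.2/cos52.9° = 5.305 m; N'_7 = 154·cos52.9° − 9·5.305 = 45.1; c'Δl = 71.62; W sinα = 122.8
Σc'Δl = 268.5 kN/m; ΣN' = 650.5 kN/m; ΣW sinα = 468.2 kN/m
Resisting = 268.5 + 650.5·tan31.4° = 268.5 + 397.0 = 665.5 kN/m
FS = 665.5 / 468.2 = 1.421

FS = 1.42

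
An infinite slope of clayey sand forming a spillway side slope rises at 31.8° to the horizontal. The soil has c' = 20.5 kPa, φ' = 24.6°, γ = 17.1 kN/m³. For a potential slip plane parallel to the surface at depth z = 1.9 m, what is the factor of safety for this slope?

FS = 2.15

For an infinite slope with a slip plane parallel to the surface (no pore pressure): FS = [c' + γz cos²β tanφ'] / [γz sinβ cosβ].
γz = 17.1·1.9 = 32.49 kN/m²
Numerator = 20.5 + 32.49·cos²31.8°·tan24.6° = 20.5 + 32.49·0.7223·0.4578 = 31.245 kPa
Denominator = 32.49·sin31.8°·cos31.8° = 32.49·0.5270·0.8499 = 14.551 kPa
FS = 31.245 / 14.551 = 2.147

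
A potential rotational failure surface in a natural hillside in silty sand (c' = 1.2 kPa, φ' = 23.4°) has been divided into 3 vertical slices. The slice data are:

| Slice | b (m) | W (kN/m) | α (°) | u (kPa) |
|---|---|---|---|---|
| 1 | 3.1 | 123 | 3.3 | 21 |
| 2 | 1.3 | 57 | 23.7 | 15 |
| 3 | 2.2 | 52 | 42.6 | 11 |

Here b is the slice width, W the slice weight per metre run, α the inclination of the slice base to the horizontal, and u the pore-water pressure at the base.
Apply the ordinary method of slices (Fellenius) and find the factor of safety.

FS = 0.76

Ordinary method of slices: FS = Σ[c'·Δl_i + (W_i cosα_i − u_i·Δl_i)·tanφ'] / Σ W_i sinα_i, with Δl_i = b_i / cosα_i.
Slice 1: Δl = 3.1/cos3.3° = 3.105 m; N'_1 = 123·cos3.3° − 21·3.105 = 57.6; c'Δl = 3.73; W sinα = 7.1
Slice 2: Δl = 1.3/cos23.7° = 1.420 m; N'_2 = 57·cos23.7° − 15·1.420 = 30.9; c'Δl = 1.70; W sinα = 22.9
Slice 3: Δl = 2.2/cos42.6° = 2.989 m; N'_3 = 52·cos42.6° − 11·2.989 = 5.4; c'Δl = 3.59; W sinα = 35.2
Σc'Δl = 9.0 kN/m; ΣN' = 93.9 kN/m; ΣW sinα = 65.2 kN/m
Resisting = 9.0 + 93.9·tan23.4° = 9.0 + 40.6 = 49.6 kN/m
FS = 49.6 / 65.2 = 0.762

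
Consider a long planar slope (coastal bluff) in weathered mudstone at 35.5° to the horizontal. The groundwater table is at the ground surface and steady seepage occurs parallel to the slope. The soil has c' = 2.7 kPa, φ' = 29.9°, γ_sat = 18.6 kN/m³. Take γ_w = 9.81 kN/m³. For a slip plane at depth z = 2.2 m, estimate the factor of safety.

FS = 0.52

With seepage parallel to the slope and the water table at the surface, the effective normal stress on the slip plane uses the buoyant unit weight γ' = γ_sat − γ_w while the driving shear stress uses γ_sat:
FS = [c' + γ' z cos²β tanφ'] / [γ_sat z sinβ cosβ]
γ' = 18.6 − 9.81 = 8.79 kN/m³
Numerator = 2.7 + 8.79·2.2·cos²35.5°·tan29.9° = 2.7 + 8.79·2.2·0.6628·0.5750 = 10.070 kPa
Denominator = 18.6·2.2·sin35.5°·cos35.5° = 18.6·2.2·0.5807·0.8141 = 19.345 kPa
FS = 10.070 / 19.345 = 0.521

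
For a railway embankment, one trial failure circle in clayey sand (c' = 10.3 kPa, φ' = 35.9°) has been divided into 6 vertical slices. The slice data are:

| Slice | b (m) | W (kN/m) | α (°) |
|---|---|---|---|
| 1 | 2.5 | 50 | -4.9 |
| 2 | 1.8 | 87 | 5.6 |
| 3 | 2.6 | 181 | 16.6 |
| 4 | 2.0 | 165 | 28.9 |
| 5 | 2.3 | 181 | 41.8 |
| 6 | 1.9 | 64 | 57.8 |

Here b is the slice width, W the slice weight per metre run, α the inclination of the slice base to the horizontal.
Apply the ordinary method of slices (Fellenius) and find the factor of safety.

FS = 1.98

Ordinary method of slices: FS = Σ[c'·Δl_i + (W_i cosα_i)·tanφ'] / Σ W_i sinα_i, with Δl_i = b_i / cosα_i.
Slice 1: Δl = 2.5/cos(-4.9°) = 2.509 m; N'_1 = 50·cos(-4.9°) = 49.8; c'Δl = 25.84; W sinα = -4.3
Slice 2: Δl = 1.8/cos5.6° = 1.809 m; N'_2 = 87·cos5.6° = 86.6; c'Δl = 18.63; W sinα = 8.5
Slice 3: Δl = 2.6/cos16.6° = 2.713 m; N'_3 = 181·cos16.6° = 173.5; c'Δl = 27.94; W sinα = 51.7
Slice 4: Δl = 2.0/cos28.9° = 2.285 m; N'_4 = 165·cos28.9° = 144.5; c'Δl = 23.53; W sinα = 79.7
Slice 5: Δl = 2.3/cos41.8° = 3.085 m; N'_5 = 181·cos41.8° = 134.9; c'Δl = 31.78; W sinα = 120.6
Slice 6: Δl = 1.9/cos57.8° = 3.566 m; N'_6 = 64·cos57.8° = 34.1; c'Δl = 36.73; W sinα = 54.2
Σc'Δl = 164.5 kN/m; ΣN' = 623.3 kN/m; ΣW sinα = 310.5 kN/m
Resisting = 164.5 + 623.3·tan35.9° = 164.5 + 451.2 = 615.7 kN/m
FS = 615.7 / 310.5 = 1.983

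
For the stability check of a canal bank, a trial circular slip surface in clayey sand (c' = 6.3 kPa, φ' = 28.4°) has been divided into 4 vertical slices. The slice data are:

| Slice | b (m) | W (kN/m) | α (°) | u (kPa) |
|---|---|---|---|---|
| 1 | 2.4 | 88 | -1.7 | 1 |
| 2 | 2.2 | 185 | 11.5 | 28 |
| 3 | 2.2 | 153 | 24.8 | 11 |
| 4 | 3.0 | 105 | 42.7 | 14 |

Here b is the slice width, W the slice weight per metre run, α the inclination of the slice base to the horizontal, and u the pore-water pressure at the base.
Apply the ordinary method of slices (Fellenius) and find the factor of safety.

FS = 1.49

Ordinary method of slices: FS = Σ[c'·Δl_i + (W_i cosα_i − u_i·Δl_i)·tanφ'] / Σ W_i sinα_i, with Δl_i = b_i / cosα_i.
Slice 1: Δl = 2.4/cos(-1.7°) = 2.401 m; N'_1 = 88·cos(-1.7°) − 1·2.401 = 85.6; c'Δl = 15.13; W sinα = -2.6
Slice 2: Δl = 2.2/cos11.5° = 2.245 m; N'_2 = 185·cos11.5° − 28·2.245 = 118.4; c'Δl = 14.14; W sinα = 36.9
Slice 3: Δl = 2.2/cos24.8° = 2.424 m; N'_3 = 153·cos24.8° − 11·2.424 = 112.2; c'Δl = 15.27; W sinα = 64.2
Slice 4: Δl = 3.0/cos42.7° = 4.082 m; N'_4 = 105·cos42.7° − 14·4.082 = 20.0; c'Δl = 25.72; W sinα = 71.2
Σc'Δl = 70.3 kN/m; ΣN' = 336.2 kN/m; ΣW sinα = 169.7 kN/m
Resisting = 70.3 + 336.2·tan28.4° = 70.3 + 181.8 = 252.1 kN/m
FS = 252.1 / 169.7 = 1.486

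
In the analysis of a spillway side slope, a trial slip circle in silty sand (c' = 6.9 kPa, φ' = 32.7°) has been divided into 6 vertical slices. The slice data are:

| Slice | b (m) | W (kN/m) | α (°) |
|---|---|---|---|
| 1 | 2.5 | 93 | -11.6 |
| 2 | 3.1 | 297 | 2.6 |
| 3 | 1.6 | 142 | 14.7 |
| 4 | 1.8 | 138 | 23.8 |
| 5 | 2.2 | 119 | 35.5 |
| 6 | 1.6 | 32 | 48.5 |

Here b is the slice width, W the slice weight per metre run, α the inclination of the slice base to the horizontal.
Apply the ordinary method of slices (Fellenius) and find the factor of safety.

FS = 3.30

Ordinary method of slices: FS = Σ[c'·Δl_i + (W_i cosα_i)·tanφ'] / Σ W_i sinα_i, with Δl_i = b_i / cosα_i.
Slice 1: Δl = 2.5/cos(-11.6°) = 2.552 m; N'_1 = 93·cos(-11.6°) = 91.1; c'Δl = 17.61; W sinα = -18.7
Slice 2: Δl = 3.1/cos2.6° = 3.103 m; N'_2 = 297·cos2.6° = 296.7; c'Δl = 21.41; W sinα = 13.5
Slice 3: Δl = 1.6/cos14.7° = 1.654 m; N'_3 = 142·cos14.7° = 137.4; c'Δl = 11.41; W sinα = 36.0
Slice 4: Δl = 1.8/cos23.8° = 1.967 m; N'_4 = 138·cos23.8° = 126.3; c'Δl = 13.57; W sinα = 55.7
Slice 5: Δl = 2.2/cos35.5° = 2.702 m; N'_5 = 119·cos35.5° = 96.9; c'Δl = 18.65; W sinα = 69.1
Slice 6: Δl = 1.6/cos48.5° = 2.415 m; N'_6 = 32·cos48.5° = 21.2; c'Δl = 16.66; W sinα = 24.0
Σc'Δl = 99.3 kN/m; ΣN' = 769.5 kN/m; ΣW sinα = 179.6 kN/m
Resisting = 99.3 + 769.5·tan32.7° = 99.3 + 494.0 = 593.3 kN/m
FS = 593.3 / 179.6 = 3.304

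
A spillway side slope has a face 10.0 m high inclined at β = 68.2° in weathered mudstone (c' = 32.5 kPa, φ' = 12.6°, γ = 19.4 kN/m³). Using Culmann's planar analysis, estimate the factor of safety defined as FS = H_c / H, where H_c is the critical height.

H_c = (4c'/γ) · sinβ cosφ' / [1 − cos(β − φ')]
    = (4·32.5/19.4) · sin68.2°·cos12.6° / [1 − cos55.6°]
    = 6.701 · 0.9061 / 0.4350 = 13.96 m
FS = H_c / H = 13.96 / 10.0 = 1.396

FS = 1.40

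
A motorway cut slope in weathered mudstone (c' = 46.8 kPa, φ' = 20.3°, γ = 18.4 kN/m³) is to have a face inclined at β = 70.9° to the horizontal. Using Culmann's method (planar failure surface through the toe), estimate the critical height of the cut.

Culmann's analysis gives the critical failure plane at α_cr = (β + φ')/2 = (70.9 + 20.3)/2 = 45.6°, and the critical height
H_c = (4c'/γ) · sinβ cosφ' / [1 − cos(β − φ')]
    = (4·46.8/18.4) · sin70.9°·cos20.3° / [1 − cos(50.6°)]
    = 10.174 · 0.9449·0.9379 / [1 − 0.6347]
    = 10.174 · 0.8863 / 0.3653
    = 24.69 m

H_c = 24.69 m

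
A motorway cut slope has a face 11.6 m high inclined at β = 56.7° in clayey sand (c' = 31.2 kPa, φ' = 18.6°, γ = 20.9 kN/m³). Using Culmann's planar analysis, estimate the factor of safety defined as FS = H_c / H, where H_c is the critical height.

H_c = (4c'/γ) · sinβ cosφ' / [1 − cos(β − φ')]
    = (4·31.2/20.9) · sin56.7°·cos18.6° / [1 − cos38.1°]
    = 5.971 · 0.7922 / 0.2131 = 22.20 m
FS = H_c / H = 22.20 / 11.6 = 1.914

FS = 1.91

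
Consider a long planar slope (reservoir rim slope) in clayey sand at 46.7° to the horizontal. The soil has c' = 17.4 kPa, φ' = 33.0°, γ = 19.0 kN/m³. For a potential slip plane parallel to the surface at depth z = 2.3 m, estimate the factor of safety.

FS = 1.41

For an infinite slope with a slip plane parallel to the surface (no pore pressure): FS = [c' + γz cos²β tanφ'] / [γz sinβ cosβ].
γz = 19.0·2.3 = 43.70 kN/m²
Numerator = 17.4 + 43.70·cos²46.7°·tan33.0° = 17.4 + 43.70·0.4703·0.6494 = 30.748 kPa
Denominator = 43.70·sin46.7°·cos46.7° = 43.70·0.7278·0.6858 = 21.812 kPa
FS = 30.748 / 21.812 = 1.410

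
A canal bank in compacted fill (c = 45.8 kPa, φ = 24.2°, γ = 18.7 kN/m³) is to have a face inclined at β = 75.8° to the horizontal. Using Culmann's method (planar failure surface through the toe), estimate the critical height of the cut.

Culmann's analysis gives the critical failure plane at α_cr = (β + φ)/2 = (75.8 + 24.2)/2 = 50.0°, and the critical height
H_c = (4c/γ) · sinβ cosφ / [1 − cos(β − φ)]
    = (4·45.8/18.7) · sin75.8°·cos24.2° / [1 − cos(51.6°)]
    = 9.797 · 0.9694·0.9121 / [1 − 0.6211]
    = 9.797 · 0.8843 / 0.3789
    = 22.87 m

H_c = 22.87 m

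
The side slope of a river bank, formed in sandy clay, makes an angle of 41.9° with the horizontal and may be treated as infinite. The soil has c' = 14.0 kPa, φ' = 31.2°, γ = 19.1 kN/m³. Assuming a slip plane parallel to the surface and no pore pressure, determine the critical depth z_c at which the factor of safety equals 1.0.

Setting FS = 1.00 in FS = [c' + γz cos²β tanφ'] / [γz sinβ cosβ] and solving for z:
z = c' / [γ cosβ (FS·sinβ − cosβ·tanφ')]
  = 14.0 / [19.1·cos41.9°·(1.00·sin41.9° − cos41.9°·tan31.2°)]
  = 14.0 / [19.1·0.7443·(1.00·0.6678 − 0.7443·0.6056)]
  = 14.0 / 3.0858 = 4.537 m

z_c = 4.54 m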